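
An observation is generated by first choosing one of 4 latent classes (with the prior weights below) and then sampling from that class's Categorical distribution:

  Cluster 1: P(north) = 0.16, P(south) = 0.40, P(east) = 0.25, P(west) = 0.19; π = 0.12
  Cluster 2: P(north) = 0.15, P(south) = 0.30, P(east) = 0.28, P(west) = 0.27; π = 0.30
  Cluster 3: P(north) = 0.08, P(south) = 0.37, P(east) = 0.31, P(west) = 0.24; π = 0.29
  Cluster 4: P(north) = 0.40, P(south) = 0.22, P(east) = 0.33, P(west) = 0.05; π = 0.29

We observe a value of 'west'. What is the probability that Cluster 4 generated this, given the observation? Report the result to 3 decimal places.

0.077

Posterior ∝ prior × likelihood, so P(k | x) ∝ P(Z=k) f_k(x); normalise over all components.
Evaluate each component's likelihood at the observed value:
  f_1 = P(west | comp) = 0.19
  f_2 = P(west | comp) = 0.27
  f_3 = P(west | comp) = 0.24
  f_4 = P(west | comp) = 0.05
Multiply by the mixture weights:
  P(Z=1)·f_1 = 0.12 × 0.19 = 0.0228
  P(Z=2)·f_2 = 0.30 × 0.27 = 0.081
  P(Z=3)·f_3 = 0.29 × 0.24 = 0.0696
  P(Z=4)·f_4 = 0.29 × 0.05 = 0.0145
Evidence: 0.0228 + 0.081 + 0.0696 + 0.0145 = 0.1879
So the posterior for Cluster 4 is 0.0145 / 0.1879 ≈ 0.077.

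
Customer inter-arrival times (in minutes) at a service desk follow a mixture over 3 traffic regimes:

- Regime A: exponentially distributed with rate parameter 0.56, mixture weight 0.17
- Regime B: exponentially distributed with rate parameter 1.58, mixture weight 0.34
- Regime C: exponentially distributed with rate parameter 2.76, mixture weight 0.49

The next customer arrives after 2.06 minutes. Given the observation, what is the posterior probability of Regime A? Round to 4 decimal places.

0.5426

Apply Bayes' rule: the posterior for each component is proportional to its prior times its likelihood at x.
Evaluate each component's likelihood at the observed value:
  f_A = 0.56·e^(−0.56·2.06) = 0.56·e^(−1.1536) = 0.176679
  f_B = 1.58·e^(−1.58·2.06) = 1.58·e^(−3.2548) = 0.0609699
  f_C = 2.76·e^(−2.76·2.06) = 2.76·e^(−5.6856) = 0.00936881
Prior × likelihood for each component:
  π_A·f_A = 0.17 × 0.176679 = 0.0300355
  π_B·f_B = 0.34 × 0.0609699 = 0.0207298
  π_C·f_C = 0.49 × 0.00936881 = 0.00459072
Evidence: 0.0300355 + 0.0207298 + 0.00459072 = 0.055356
So the posterior for Regime A is 0.0300355 / 0.055356 ≈ 0.5426.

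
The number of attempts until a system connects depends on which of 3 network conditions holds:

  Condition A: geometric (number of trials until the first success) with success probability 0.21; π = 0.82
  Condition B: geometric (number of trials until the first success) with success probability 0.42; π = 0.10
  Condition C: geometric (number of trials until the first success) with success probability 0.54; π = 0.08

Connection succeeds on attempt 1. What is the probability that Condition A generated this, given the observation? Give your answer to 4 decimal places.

0.6690

The responsibility of component k is w_k f_k(x) divided by Σ_j w_j f_j(x).
Component likelihoods at x = 1:
  p_A = 0.21·(1−0.21)^0 = 0.21·1 = 0.21
  p_B = 0.42·(1−0.42)^0 = 0.42·1 = 0.42
  p_C = 0.54·(1−0.54)^0 = 0.54·1 = 0.54
Unnormalised posteriors:
  w_A·p_A = 0.82 × 0.21 = 0.1722
  w_B·p_B = 0.10 × 0.42 = 0.042
  w_C·p_C = 0.08 × 0.54 = 0.0432
Normaliser: 0.1722 + 0.042 + 0.0432 = 0.2574
Responsibility of Condition A: 0.1722 / 0.2574 ≈ 0.6690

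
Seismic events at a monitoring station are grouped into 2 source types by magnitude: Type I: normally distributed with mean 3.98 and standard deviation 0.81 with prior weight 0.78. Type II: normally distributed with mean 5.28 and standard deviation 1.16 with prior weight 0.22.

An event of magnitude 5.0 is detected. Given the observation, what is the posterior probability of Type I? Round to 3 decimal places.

The responsibility of component k is P(Z=k) f_k(x) divided by Σ_j P(Z=j) f_j(x).
Evaluate each component's likelihood at the observed value:
  L_I = 0.222888
  L_II = 0.334041
Weight by the priors:
  P(Z=I)·L_I = 0.78 × 0.222888 = 0.173853
  P(Z=II)·L_II = 0.22 × 0.334041 = 0.0734891
Normaliser: 0.173853 + 0.0734891 = 0.247342
P(Type I | 5.0) = 0.173853 / 0.247342 ≈ 0.703

0.703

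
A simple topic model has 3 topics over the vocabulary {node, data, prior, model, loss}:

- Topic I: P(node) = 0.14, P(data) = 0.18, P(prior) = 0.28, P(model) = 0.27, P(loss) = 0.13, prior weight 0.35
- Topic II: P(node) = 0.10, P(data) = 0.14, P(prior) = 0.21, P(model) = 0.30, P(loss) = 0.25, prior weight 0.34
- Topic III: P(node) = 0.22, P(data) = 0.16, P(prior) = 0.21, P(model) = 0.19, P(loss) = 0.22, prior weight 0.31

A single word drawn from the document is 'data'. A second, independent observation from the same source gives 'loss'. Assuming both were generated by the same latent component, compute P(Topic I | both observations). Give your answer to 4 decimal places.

P(component k | x) = P(Z=k)·f_k(x) / marginal(x), where marginal(x) = Σ_j P(Z=j)·f_j(x).
Since both observations come from the same component, the likelihood for component k is f_k(x₁)·f_k(x₂).
  p_I = [0.18] × [0.13] = 0.0234
  p_II = [0.14] × [0.25] = 0.035
  p_III = [0.16] × [0.22] = 0.0352
Prior × likelihood for each component:
  P(Z=I)·p_I = 0.35 × 0.0234 = 0.00819
  P(Z=II)·p_II = 0.34 × 0.035 = 0.0119
  P(Z=III)·p_III = 0.31 × 0.0352 = 0.010912
Denominator: 0.00819 + 0.0119 + 0.010912 = 0.031002
So the posterior for Topic I is 0.00819 / 0.031002 ≈ 0.2642.

0.2642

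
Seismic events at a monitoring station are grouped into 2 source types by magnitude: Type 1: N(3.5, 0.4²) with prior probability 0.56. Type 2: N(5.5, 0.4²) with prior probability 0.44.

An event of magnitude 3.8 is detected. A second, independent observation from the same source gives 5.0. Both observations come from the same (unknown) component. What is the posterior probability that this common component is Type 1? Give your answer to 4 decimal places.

By Bayes' theorem, P(k | x) = π_k f_k(x) / Σ_j π_j f_j(x).
Since both observations come from the same component, the likelihood for component k is f_k(x₁)·f_k(x₂).
  p_1 = [(1/(0.4·√(2π)))·exp(−(3.8−3.5)²/(2·0.4²)) = 0.997356·exp(-0.28125) = 0.752844] × [0.000881489] = 0.000663623
  p_2 = [(1/(0.4·√(2π)))·exp(−(3.8−5.5)²/(2·0.4²)) = 0.997356·exp(-9.03125) = 0.000119297] × [0.456623] = 5.44735e-05
Unnormalised posteriors:
  π_1·p_1 = 0.56 × 0.000663623 = 0.000371629
  π_2·p_2 = 0.44 × 5.44735e-05 = 2.39684e-05
Denominator: 0.000371629 + 2.39684e-05 = 0.000395598
P(Type 1 | x) = 0.000371629 / 0.000395598 ≈ 0.9394

0.9394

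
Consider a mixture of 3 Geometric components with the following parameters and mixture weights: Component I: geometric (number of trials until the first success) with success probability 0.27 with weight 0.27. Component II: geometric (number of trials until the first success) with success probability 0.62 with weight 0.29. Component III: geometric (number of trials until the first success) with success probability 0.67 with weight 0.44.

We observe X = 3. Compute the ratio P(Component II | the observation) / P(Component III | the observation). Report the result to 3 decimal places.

0.809

The posterior odds equal the prior odds times the likelihood ratio: (π_i/π_j)·(f_i(x)/f_j(x)).
Evaluate each component's likelihood at the observed value:
  p_I = 0.27·(1−0.27)^2 = 0.27·0.5329 = 0.143883
  p_II = 0.62·(1−0.62)^2 = 0.62·0.1444 = 0.089528
  p_III = 0.67·(1−0.67)^2 = 0.67·0.1089 = 0.072963
Posterior odds = (π_II·p_II) / (π_III·p_III) = (0.29·0.089528) / (0.44·0.072963) = 0.0259631 / 0.0321037 ≈ 0.809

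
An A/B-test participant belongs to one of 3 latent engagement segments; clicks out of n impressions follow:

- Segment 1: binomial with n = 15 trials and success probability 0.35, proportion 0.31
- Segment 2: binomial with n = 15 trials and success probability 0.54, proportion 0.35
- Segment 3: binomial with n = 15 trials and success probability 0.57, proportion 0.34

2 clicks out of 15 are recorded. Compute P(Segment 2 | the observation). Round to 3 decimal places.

0.029

Posterior ∝ prior × likelihood, so P(k | x) ∝ π_k f_k(x); normalise over all components.
Binomial probabilities:
  f_1 = C(15,2)·0.35^2·0.65^13 = 105·0.1225·0.00369721 = 0.0475553
  f_2 = C(15,2)·0.54^2·0.46^13 = 105·0.2916·4.12907e-05 = 0.00126424
  f_3 = C(15,2)·0.57^2·0.43^13 = 105·0.3249·1.71826e-05 = 0.000586177
Multiply by the mixture weights:
  π_1·f_1 = 0.31 × 0.0475553 = 0.0147421
  π_2·f_2 = 0.35 × 0.00126424 = 0.000442483
  π_3·f_3 = 0.34 × 0.000586177 = 0.0001993
Marginal: 0.0147421 + 0.000442483 + 0.0001993 = 0.0153839
Responsibility of Segment 2: 0.000442483 / 0.0153839 ≈ 0.029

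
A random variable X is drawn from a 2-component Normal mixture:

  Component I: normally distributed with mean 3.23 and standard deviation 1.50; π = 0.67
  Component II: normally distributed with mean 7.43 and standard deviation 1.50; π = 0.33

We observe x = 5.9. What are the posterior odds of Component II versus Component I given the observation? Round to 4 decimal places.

Posterior odds = (P(Z=i) f_i(x)) / (P(Z=j) f_j(x)); the normalising sum cancels.
Normal densities:
  L_I = 0.0545519
  L_II = 0.158088
0.052169 / 0.0365497 ≈ 1.4273

1.4273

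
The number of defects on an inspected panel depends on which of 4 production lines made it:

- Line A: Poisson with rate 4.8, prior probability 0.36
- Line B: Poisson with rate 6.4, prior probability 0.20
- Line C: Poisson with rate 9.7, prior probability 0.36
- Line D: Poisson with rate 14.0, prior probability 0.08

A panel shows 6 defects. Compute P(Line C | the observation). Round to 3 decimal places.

By Bayes' theorem, P(k | x) = w_k f_k(x) / Σ_j w_j f_j(x).
Evaluate each component's likelihood at the observed value:
  L_A = e^(−4.8)·4.8^6/6! = 0.139798
  L_B = e^(−6.4)·6.4^6/6! = 0.158585
  L_C = e^(−9.7)·9.7^6/6! = 0.0708992
  L_D = e^(−14.0)·14.0^6/6! = 0.00869587
Multiply by the mixture weights:
  w_A·L_A = 0.36 × 0.139798 = 0.0503273
  w_B·L_B = 0.20 × 0.158585 = 0.031717
  w_C·L_C = 0.36 × 0.0708992 = 0.0255237
  w_D·L_D = 0.08 × 0.00869587 = 0.000695669
Sum: 0.0503273 + 0.031717 + 0.0255237 + 0.000695669 = 0.108264
Responsibility of Line C: 0.0255237 / 0.108264 ≈ 0.236

0.236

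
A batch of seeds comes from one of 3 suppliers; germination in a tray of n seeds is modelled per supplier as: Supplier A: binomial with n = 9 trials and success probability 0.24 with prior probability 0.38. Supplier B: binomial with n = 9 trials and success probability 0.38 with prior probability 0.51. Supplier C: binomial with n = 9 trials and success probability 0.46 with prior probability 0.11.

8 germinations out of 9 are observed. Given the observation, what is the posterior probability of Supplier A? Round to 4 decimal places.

0.0122

P(component k | x) = w_k·f_k(x) / marginal(x), where marginal(x) = Σ_j w_j·f_j(x).
Binomial probabilities:
  p_A = C(9,8)·0.24^8·0.76^1 = 9·1.10075e-05·0.76 = 7.52915e-05
  p_B = C(9,8)·0.38^8·0.62^1 = 9·0.000434779·0.62 = 0.00242607
  p_C = C(9,8)·0.46^8·0.54^1 = 9·0.00200476·0.54 = 0.00974314
Unnormalised posteriors:
  w_A·p_A = 0.38 × 7.52915e-05 = 2.86108e-05
  w_B·p_B = 0.51 × 0.00242607 = 0.00123729
  w_C·p_C = 0.11 × 0.00974314 = 0.00107175
Evidence: 2.86108e-05 + 0.00123729 + 0.00107175 = 0.00233765
Responsibility of Supplier A: 2.86108e-05 / 0.00233765 ≈ 0.0122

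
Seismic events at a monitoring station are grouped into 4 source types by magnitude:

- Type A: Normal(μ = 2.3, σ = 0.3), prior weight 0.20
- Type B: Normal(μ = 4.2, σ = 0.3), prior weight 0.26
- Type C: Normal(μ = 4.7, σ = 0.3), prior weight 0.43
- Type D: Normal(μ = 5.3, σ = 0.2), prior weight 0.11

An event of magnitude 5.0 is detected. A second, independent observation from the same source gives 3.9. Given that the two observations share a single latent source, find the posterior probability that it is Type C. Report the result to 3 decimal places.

0.623

Apply Bayes' rule: the posterior for each component is proportional to its prior times its likelihood at x.
Since both observations come from the same component, the likelihood for component k is f_k(x₁)·f_k(x₂).
  L_A = [(1/(0.3·√(2π)))·exp(−(5.0−2.3)²/(2·0.3²)) = 1.329808·exp(-40.50000) = 3.42659e-18] × [8.85434e-07] = 3.03402e-24
  L_B = [(1/(0.3·√(2π)))·exp(−(5.0−4.2)²/(2·0.3²)) = 1.329808·exp(-3.55556) = 0.0379866] × [0.806569] = 0.0306388
  L_C = [(1/(0.3·√(2π)))·exp(−(5.0−4.7)²/(2·0.3²)) = 1.329808·exp(-0.50000) = 0.806569] × [0.0379866] = 0.0306388
  L_D = [(1/(0.2·√(2π)))·exp(−(5.0−5.3)²/(2·0.2²)) = 1.994711·exp(-1.12500) = 0.647588] × [4.56736e-11] = 2.95777e-11
Weight by the priors:
  π_A·L_A = 0.20 × 3.03402e-24 = 6.06804e-25
  π_B·L_B = 0.26 × 0.0306388 = 0.0079661
  π_C·L_C = 0.43 × 0.0306388 = 0.0131747
  π_D·L_D = 0.11 × 2.95777e-11 = 3.25354e-12
Evidence: 6.06804e-25 + 0.0079661 + 0.0131747 + 3.25354e-12 = 0.0211408
Responsibility of Type C: 0.0131747 / 0.0211408 ≈ 0.623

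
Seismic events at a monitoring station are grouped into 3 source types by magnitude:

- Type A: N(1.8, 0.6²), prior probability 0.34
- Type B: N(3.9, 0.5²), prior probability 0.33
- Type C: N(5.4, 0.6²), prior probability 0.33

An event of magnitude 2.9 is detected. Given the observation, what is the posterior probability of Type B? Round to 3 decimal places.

0.458

The responsibility of component k is π_k f_k(x) divided by Σ_j π_j f_j(x).
Evaluate each component's likelihood at the observed value:
  L_A = 0.123852
  L_B = 0.107982
  L_C = 0.000112938
Prior × likelihood for each component:
  π_A·L_A = 0.34 × 0.123852 = 0.0421097
  π_B·L_B = 0.33 × 0.107982 = 0.035634
  π_C·L_C = 0.33 × 0.000112938 = 3.72697e-05
Sum: 0.0421097 + 0.035634 + 3.72697e-05 = 0.077781
P(Type B | 2.9) = 0.035634 / 0.077781 ≈ 0.458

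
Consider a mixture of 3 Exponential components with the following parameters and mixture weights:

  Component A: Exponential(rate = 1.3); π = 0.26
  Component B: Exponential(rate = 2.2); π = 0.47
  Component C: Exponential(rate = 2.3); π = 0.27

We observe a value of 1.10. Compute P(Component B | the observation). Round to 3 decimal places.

P(component k | x) = π_k·f_k(x) / marginal(x), where marginal(x) = Σ_j π_j·f_j(x).
Evaluate each component's likelihood at the observed value:
  p_A = 0.311102
  p_B = 0.195628
  p_C = 0.183216
Multiply by the mixture weights:
  π_A·p_A = 0.26 × 0.311102 = 0.0808864
  π_B·p_B = 0.47 × 0.195628 = 0.091945
  π_C·p_C = 0.27 × 0.183216 = 0.0494683
Sum: 0.0808864 + 0.091945 + 0.0494683 = 0.2223
Responsibility of Component B: 0.091945 / 0.2223 ≈ 0.414

0.414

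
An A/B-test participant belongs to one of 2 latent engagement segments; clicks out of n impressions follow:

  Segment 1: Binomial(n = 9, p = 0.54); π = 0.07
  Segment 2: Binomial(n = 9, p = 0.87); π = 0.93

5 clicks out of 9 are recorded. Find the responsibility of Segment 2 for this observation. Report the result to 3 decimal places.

Posterior ∝ prior × likelihood, so P(k | x) ∝ π_k f_k(x); normalise over all components.
Component likelihoods at x = 5 clicks out of 9:
  f_1 = 0.259042
  f_2 = 0.0179366
Unnormalised posteriors:
  π_1·f_1 = 0.07 × 0.259042 = 0.018133
  π_2·f_2 = 0.93 × 0.0179366 = 0.016681
Normaliser: 0.018133 + 0.016681 = 0.034814
P(Segment 2 | the observation) = 0.016681 / 0.034814 ≈ 0.479

0.479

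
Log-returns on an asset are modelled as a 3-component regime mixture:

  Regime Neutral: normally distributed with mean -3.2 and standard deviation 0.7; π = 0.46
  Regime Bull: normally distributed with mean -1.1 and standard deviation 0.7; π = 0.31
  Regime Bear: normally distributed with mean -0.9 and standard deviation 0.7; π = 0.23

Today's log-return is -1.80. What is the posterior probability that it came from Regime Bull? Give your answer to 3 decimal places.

0.536

Posterior ∝ prior × likelihood, so P(k | x) ∝ π_k f_k(x); normalise over all components.
Component likelihoods at x = -1.80:
  L_Neutral = (1/(0.7·√(2π)))·exp(−(-1.80−-3.2)²/(2·0.7²)) = 0.569918·exp(-2.00000) = 0.07713
  L_Bull = (1/(0.7·√(2π)))·exp(−(-1.80−-1.1)²/(2·0.7²)) = 0.569918·exp(-0.50000) = 0.345672
  L_Bear = (1/(0.7·√(2π)))·exp(−(-1.80−-0.9)²/(2·0.7²)) = 0.569918·exp(-0.82653) = 0.249376
Multiply by the mixture weights:
  π_Neutral·L_Neutral = 0.46 × 0.07713 = 0.0354798
  π_Bull·L_Bull = 0.31 × 0.345672 = 0.107158
  π_Bear·L_Bear = 0.23 × 0.249376 = 0.0573564
Denominator: 0.0354798 + 0.107158 + 0.0573564 = 0.199995
Responsibility of Regime Bull: 0.107158 / 0.199995 ≈ 0.536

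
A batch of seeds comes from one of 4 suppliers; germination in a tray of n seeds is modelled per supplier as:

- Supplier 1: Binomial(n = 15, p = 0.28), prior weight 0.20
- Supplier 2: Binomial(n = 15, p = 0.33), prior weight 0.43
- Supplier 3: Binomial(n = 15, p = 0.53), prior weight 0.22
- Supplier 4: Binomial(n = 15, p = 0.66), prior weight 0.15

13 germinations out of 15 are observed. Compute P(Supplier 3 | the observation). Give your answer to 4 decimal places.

0.1391

Apply Bayes' rule: the posterior for each component is proportional to its prior times its likelihood at x.
Binomial probabilities:
  p_1 = C(15,13)·0.28^13·0.72^2 = 105·6.50211e-08·0.5184 = 3.53923e-06
  p_2 = C(15,13)·0.33^13·0.67^2 = 105·5.50404e-07·0.4489 = 2.5943e-05
  p_3 = C(15,13)·0.53^13·0.47^2 = 105·0.000260367·0.2209 = 0.00603909
  p_4 = C(15,13)·0.66^13·0.34^2 = 105·0.00450891·0.1156 = 0.0547291
Prior × likelihood for each component:
  P(Z=1)·p_1 = 0.20 × 3.53923e-06 = 7.07846e-07
  P(Z=2)·p_2 = 0.43 × 2.5943e-05 = 1.11555e-05
  P(Z=3)·p_3 = 0.22 × 0.00603909 = 0.0013286
  P(Z=4)·p_4 = 0.15 × 0.0547291 = 0.00820936
Denominator: 7.07846e-07 + 1.11555e-05 + 0.0013286 + 0.00820936 = 0.00954983
P(Supplier 3 | 13 germinations out of 15) = 0.0013286 / 0.00954983 ≈ 0.1391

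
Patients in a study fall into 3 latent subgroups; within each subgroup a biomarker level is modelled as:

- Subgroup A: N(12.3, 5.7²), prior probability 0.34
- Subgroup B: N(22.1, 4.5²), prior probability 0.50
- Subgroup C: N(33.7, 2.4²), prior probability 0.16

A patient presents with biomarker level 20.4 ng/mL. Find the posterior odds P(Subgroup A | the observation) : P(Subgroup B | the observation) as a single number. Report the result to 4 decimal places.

0.2101

Since P(k|x) ∝ π_k f_k(x), the posterior odds are π_i f_i(x) / (π_j f_j(x)).
Component likelihoods at x = 20.4 ng/mL:
  L_A = (1/(5.7·√(2π)))·exp(−(20.4−12.3)²/(2·5.7²)) = 0.069990·exp(-1.00970) = 0.0254994
  L_B = (1/(4.5·√(2π)))·exp(−(20.4−22.1)²/(2·4.5²)) = 0.088654·exp(-0.07136) = 0.0825481
  L_C = (1/(2.4·√(2π)))·exp(−(20.4−33.7)²/(2·2.4²)) = 0.166226·exp(-15.35503) = 3.56527e-08
0.0086698 / 0.0412741 ≈ 0.2101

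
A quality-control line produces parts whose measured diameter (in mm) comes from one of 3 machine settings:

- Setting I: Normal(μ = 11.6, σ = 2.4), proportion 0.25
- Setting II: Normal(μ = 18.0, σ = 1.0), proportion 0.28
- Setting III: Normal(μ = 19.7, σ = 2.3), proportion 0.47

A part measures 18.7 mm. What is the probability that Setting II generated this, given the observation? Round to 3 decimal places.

Apply Bayes' rule: the posterior for each component is proportional to its prior times its likelihood at x.
Normal densities:
  f_I = (1/(2.4·√(2π)))·exp(−(18.7−11.6)²/(2·2.4²)) = 0.166226·exp(-4.37587) = 0.00209066
  f_II = (1/(1.0·√(2π)))·exp(−(18.7−18.0)²/(2·1.0²)) = 0.398942·exp(-0.24500) = 0.312254
  f_III = (1/(2.3·√(2π)))·exp(−(18.7−19.7)²/(2·2.3²)) = 0.173453·exp(-0.09452) = 0.15781
Prior × likelihood for each component:
  π_I·f_I = 0.25 × 0.00209066 = 0.000522665
  π_II·f_II = 0.28 × 0.312254 = 0.0874311
  π_III·f_III = 0.47 × 0.15781 = 0.0741705
Marginal: 0.000522665 + 0.0874311 + 0.0741705 = 0.162124
Responsibility of Setting II: 0.0874311 / 0.162124 ≈ 0.539

0.539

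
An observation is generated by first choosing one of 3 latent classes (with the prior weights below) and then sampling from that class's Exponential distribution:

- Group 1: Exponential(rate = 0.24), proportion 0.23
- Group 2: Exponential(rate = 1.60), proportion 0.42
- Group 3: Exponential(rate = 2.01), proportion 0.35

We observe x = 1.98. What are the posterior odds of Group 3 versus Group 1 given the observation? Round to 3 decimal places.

Posterior odds = (w_i f_i(x)) / (w_j f_j(x)); the normalising sum cancels.
Exponential densities:
  L_1 = 0.24·e^(−0.24·1.98) = 0.24·e^(−0.4752) = 0.149223
  L_2 = 1.60·e^(−1.60·1.98) = 1.60·e^(−3.1680) = 0.0673403
  L_3 = 2.01·e^(−2.01·1.98) = 2.01·e^(−3.9798) = 0.0375656
Posterior odds = (w_3·L_3) / (w_1·L_1) = (0.35·0.0375656) / (0.23·0.149223) = 0.013148 / 0.0343212 ≈ 0.383

0.383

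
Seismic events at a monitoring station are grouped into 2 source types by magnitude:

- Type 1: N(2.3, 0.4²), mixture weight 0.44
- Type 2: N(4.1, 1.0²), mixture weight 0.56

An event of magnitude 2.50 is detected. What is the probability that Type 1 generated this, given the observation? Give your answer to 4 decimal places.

The responsibility of component k is P(Z=k) f_k(x) divided by Σ_j P(Z=j) f_j(x).
Evaluate each component's likelihood at the observed value:
  f_1 = (1/(0.4·√(2π)))·exp(−(2.50−2.3)²/(2·0.4²)) = 0.997356·exp(-0.12500) = 0.880163
  f_2 = (1/(1.0·√(2π)))·exp(−(2.50−4.1)²/(2·1.0²)) = 0.398942·exp(-1.28000) = 0.110921
Multiply by the mixture weights:
  P(Z=1)·f_1 = 0.44 × 0.880163 = 0.387272
  P(Z=2)·f_2 = 0.56 × 0.110921 = 0.0621157
Marginal: 0.387272 + 0.0621157 = 0.449388
Responsibility of Type 1: 0.387272 / 0.449388 ≈ 0.8618

0.8618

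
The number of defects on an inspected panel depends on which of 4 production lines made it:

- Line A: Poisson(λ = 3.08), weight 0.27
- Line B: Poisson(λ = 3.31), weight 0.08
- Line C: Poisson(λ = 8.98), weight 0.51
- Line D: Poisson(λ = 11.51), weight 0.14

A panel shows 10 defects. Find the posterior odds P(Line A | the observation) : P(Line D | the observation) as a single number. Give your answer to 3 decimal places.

Only the two components matter; the odds are (π_i f_i(x)) / (π_j f_j(x)).
Evaluate each component's likelihood at the observed value:
  L_A = e^(−3.08)·3.08^10/10! = 0.00097301
  L_B = e^(−3.31)·3.31^10/10! = 0.00158855
  L_C = e^(−8.98)·8.98^10/10! = 0.118314
  L_D = e^(−11.51)·11.51^10/10! = 0.112787
Posterior odds = (π_A·L_A) / (π_D·L_D) = (0.27·0.00097301) / (0.14·0.112787) = 0.000262713 / 0.0157902 ≈ 0.017

0.017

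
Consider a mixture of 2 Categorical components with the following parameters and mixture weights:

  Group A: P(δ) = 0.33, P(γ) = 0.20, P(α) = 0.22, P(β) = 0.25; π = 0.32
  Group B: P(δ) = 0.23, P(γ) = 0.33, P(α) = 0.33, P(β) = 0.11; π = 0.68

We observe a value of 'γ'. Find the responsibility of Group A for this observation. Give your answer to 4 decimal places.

0.2219

The responsibility of component k is w_k f_k(x) divided by Σ_j w_j f_j(x).
Evaluate each component's likelihood at the observed value:
  f_A = 0.2
  f_B = 0.33
Unnormalised posteriors:
  w_A·f_A = 0.32 × 0.2 = 0.064
  w_B·f_B = 0.68 × 0.33 = 0.2244
Sum: 0.064 + 0.2244 = 0.2884
Responsibility of Group A: 0.064 / 0.2884 ≈ 0.2219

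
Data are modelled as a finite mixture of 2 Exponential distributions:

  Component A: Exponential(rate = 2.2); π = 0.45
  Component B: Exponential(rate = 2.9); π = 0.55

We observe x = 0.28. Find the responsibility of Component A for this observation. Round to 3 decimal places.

Apply Bayes' rule: the posterior for each component is proportional to its prior times its likelihood at x.
Component likelihoods at x = 0.28:
  L_A = 2.2·e^(−2.2·0.28) = 2.2·e^(−0.6160) = 1.18822
  L_B = 2.9·e^(−2.9·0.28) = 2.9·e^(−0.8120) = 1.28751
Weight by the priors:
  π_A·L_A = 0.45 × 1.18822 = 0.5347
  π_B·L_B = 0.55 × 1.28751 = 0.708131
Evidence: 0.5347 + 0.708131 = 1.24283
So the posterior for Component A is 0.5347 / 1.24283 ≈ 0.430.

0.430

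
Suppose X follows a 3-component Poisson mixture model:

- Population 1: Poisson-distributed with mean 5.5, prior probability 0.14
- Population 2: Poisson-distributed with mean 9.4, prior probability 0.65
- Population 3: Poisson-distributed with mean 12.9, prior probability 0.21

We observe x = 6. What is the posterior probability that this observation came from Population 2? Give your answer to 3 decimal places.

0.670

By Bayes' theorem, P(k | x) = π_k f_k(x) / Σ_j π_j f_j(x).
Poisson probabilities:
  L_1 = e^(−5.5)·5.5^6/6! = 0.157117
  L_2 = e^(−9.4)·9.4^6/6! = 0.0792623
  L_3 = e^(−12.9)·12.9^6/6! = 0.0159885
Multiply by the mixture weights:
  π_1·L_1 = 0.14 × 0.157117 = 0.0219964
  π_2·L_2 = 0.65 × 0.0792623 = 0.0515205
  π_3·L_3 = 0.21 × 0.0159885 = 0.00335758
Denominator: 0.0219964 + 0.0515205 + 0.00335758 = 0.0768745
P(Population 2 | the observation) = 0.0515205 / 0.0768745 ≈ 0.670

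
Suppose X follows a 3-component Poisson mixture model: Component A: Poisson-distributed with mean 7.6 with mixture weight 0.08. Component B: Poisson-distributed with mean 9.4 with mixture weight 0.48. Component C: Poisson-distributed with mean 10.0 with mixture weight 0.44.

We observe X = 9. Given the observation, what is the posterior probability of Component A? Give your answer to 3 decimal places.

P(component k | x) = π_k·f_k(x) / marginal(x), where marginal(x) = Σ_j π_j·f_j(x).
Poisson probabilities:
  L_A = 0.11666
  L_B = 0.130623
  L_C = 0.12511
Multiply by the mixture weights:
  π_A·L_A = 0.08 × 0.11666 = 0.00933278
  π_B·L_B = 0.48 × 0.130623 = 0.062699
  π_C·L_C = 0.44 × 0.12511 = 0.0550484
Evidence: 0.00933278 + 0.062699 + 0.0550484 = 0.12708
P(Component A | data) ≈ 0.073

0.073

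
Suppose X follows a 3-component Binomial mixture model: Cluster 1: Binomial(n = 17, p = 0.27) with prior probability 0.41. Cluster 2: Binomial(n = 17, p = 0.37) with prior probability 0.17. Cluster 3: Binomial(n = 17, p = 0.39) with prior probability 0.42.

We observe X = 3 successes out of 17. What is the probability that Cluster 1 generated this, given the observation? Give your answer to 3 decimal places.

0.722

Posterior ∝ prior × likelihood, so P(k | x) ∝ π_k f_k(x); normalise over all components.
Component likelihoods at x = 3 successes out of 17:
  f_1 = C(17,3)·0.27^3·0.73^14 = 680·0.019683·0.0122045 = 0.16335
  f_2 = C(17,3)·0.37^3·0.63^14 = 680·0.050653·0.00155156 = 0.0534419
  f_3 = C(17,3)·0.39^3·0.61^14 = 680·0.059319·0.000987683 = 0.0398401
Weight by the priors:
  π_1·f_1 = 0.41 × 0.16335 = 0.0669737
  π_2·f_2 = 0.17 × 0.0534419 = 0.00908512
  π_3·f_3 = 0.42 × 0.0398401 = 0.0167328
Sum: 0.0669737 + 0.00908512 + 0.0167328 = 0.0927916
Responsibility of Cluster 1: 0.0669737 / 0.0927916 ≈ 0.722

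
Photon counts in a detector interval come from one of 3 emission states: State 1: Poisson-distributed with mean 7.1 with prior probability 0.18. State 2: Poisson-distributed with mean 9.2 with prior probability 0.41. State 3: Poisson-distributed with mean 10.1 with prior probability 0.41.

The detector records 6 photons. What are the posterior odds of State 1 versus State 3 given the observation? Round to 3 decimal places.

Since P(k|x) ∝ π_k f_k(x), the posterior odds are π_i f_i(x) / (π_j f_j(x)).
Component likelihoods at x = 6 photons:
  p_1 = 0.1468
  p_2 = 0.0850913
  p_3 = 0.060565
Posterior odds = (π_1·p_1) / (π_3·p_3) = (0.18·0.1468) / (0.41·0.060565) = 0.026424 / 0.0248316 ≈ 1.064

1.064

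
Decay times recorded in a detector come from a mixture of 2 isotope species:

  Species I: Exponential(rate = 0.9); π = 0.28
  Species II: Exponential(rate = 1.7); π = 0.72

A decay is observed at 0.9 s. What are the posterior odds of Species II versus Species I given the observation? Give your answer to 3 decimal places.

2.364

Posterior odds = (w_i f_i(x)) / (w_j f_j(x)); the normalising sum cancels.
Component likelihoods at x = 0.9 s:
  f_I = 0.400372
  f_II = 0.368111
0.26504 / 0.112104 ≈ 2.364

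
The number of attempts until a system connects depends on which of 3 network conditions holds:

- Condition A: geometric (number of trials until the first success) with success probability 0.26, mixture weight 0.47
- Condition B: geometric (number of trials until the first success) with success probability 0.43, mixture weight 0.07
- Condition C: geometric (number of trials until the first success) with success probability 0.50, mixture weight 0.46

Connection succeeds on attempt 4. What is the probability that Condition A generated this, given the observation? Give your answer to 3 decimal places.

0.591

P(component k | x) = w_k·f_k(x) / marginal(x), where marginal(x) = Σ_j w_j·f_j(x).
Evaluate each component's likelihood at the observed value:
  L_A = 0.26·(1−0.26)^3 = 0.26·0.405224 = 0.105358
  L_B = 0.43·(1−0.43)^3 = 0.43·0.185193 = 0.079633
  L_C = 0.50·(1−0.50)^3 = 0.50·0.125 = 0.0625
Multiply by the mixture weights:
  w_A·L_A = 0.47 × 0.105358 = 0.0495184
  w_B·L_B = 0.07 × 0.079633 = 0.00557431
  w_C·L_C = 0.46 × 0.0625 = 0.02875
Evidence: 0.0495184 + 0.00557431 + 0.02875 = 0.0838427
Responsibility of Condition A: 0.0495184 / 0.0838427 ≈ 0.591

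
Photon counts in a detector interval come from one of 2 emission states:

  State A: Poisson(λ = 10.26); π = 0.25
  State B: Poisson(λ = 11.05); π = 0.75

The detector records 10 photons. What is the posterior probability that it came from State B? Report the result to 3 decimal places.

The responsibility of component k is P(Z=k) f_k(x) divided by Σ_j P(Z=j) f_j(x).
Component likelihoods at x = 10 photons:
  f_A = e^(−10.26)·10.26^10/10! = 0.124695
  f_B = e^(−11.05)·11.05^10/10! = 0.118824
Multiply by the mixture weights:
  P(Z=A)·f_A = 0.25 × 0.124695 = 0.0311738
  P(Z=B)·f_B = 0.75 × 0.118824 = 0.0891183
Denominator: 0.0311738 + 0.0891183 = 0.120292
P(State B | data) = 0.0891183 / 0.120292 ≈ 0.741

0.741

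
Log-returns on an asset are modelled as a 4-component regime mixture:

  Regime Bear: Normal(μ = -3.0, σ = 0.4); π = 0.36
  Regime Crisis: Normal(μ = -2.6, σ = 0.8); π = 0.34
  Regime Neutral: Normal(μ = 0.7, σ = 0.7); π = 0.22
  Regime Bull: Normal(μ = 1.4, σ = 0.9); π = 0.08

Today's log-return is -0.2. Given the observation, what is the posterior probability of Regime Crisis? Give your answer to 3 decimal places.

0.029

Posterior ∝ prior × likelihood, so P(k | x) ∝ π_k f_k(x); normalise over all components.
Component likelihoods at x = -0.2:
  L_Bear = 2.28368e-11
  L_Crisis = 0.00553981
  L_Neutral = 0.249376
  L_Bull = 0.0912799
Prior × likelihood for each component:
  π_Bear·L_Bear = 0.36 × 2.28368e-11 = 8.22125e-12
  π_Crisis·L_Crisis = 0.34 × 0.00553981 = 0.00188354
  π_Neutral·L_Neutral = 0.22 × 0.249376 = 0.0548627
  π_Bull·L_Bull = 0.08 × 0.0912799 = 0.00730239
Sum: 8.22125e-12 + 0.00188354 + 0.0548627 + 0.00730239 = 0.0640486
P(Regime Crisis | the observation) = 0.00188354 / 0.0640486 ≈ 0.029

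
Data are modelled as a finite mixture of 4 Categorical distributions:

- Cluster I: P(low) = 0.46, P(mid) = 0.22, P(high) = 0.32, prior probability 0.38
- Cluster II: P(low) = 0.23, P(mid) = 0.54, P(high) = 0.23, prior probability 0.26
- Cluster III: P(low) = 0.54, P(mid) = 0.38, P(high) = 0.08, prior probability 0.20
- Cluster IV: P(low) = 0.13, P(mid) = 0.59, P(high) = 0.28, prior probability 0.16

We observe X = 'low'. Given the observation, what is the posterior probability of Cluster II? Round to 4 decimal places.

P(component k | x) = π_k·f_k(x) / marginal(x), where marginal(x) = Σ_j π_j·f_j(x).
Component likelihoods at x = 'low':
  p_I = P(low | comp) = 0.46
  p_II = P(low | comp) = 0.23
  p_III = P(low | comp) = 0.54
  p_IV = P(low | comp) = 0.13
Unnormalised posteriors:
  π_I·p_I = 0.38 × 0.46 = 0.1748
  π_II·p_II = 0.26 × 0.23 = 0.0598
  π_III·p_III = 0.20 × 0.54 = 0.108
  π_IV·p_IV = 0.16 × 0.13 = 0.0208
Sum: 0.1748 + 0.0598 + 0.108 + 0.0208 = 0.3634
P(Cluster II | x) = 0.0598 / 0.3634 ≈ 0.1646

0.1646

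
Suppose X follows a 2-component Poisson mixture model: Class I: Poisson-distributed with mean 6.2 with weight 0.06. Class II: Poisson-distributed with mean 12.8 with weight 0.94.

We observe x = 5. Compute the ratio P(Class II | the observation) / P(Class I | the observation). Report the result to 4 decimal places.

Since P(k|x) ∝ π_k f_k(x), the posterior odds are π_i f_i(x) / (π_j f_j(x)).
Component likelihoods at x = 5:
  p_I = e^(−6.2)·6.2^5/5! = 0.154936
  p_II = e^(−12.8)·12.8^5/5! = 0.00790495
0.00743065 / 0.00929614 ≈ 0.7993

0.7993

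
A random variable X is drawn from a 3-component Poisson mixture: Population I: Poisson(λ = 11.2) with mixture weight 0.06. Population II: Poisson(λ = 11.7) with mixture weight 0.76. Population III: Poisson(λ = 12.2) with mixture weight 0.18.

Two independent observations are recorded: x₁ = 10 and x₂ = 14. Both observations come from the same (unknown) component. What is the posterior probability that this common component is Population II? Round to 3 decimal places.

By Bayes' theorem, P(k | x) = π_k f_k(x) / Σ_j π_j f_j(x).
Since both observations come from the same component, the likelihood for component k is f_k(x₁)·f_k(x₂).
  p_I = [0.117036] × [0.0766559] = 0.00897149
  p_II = [0.109863] × [0.0856936] = 0.00941453
  p_III = [0.101261] × [0.0933763] = 0.00945538
Unnormalised posteriors:
  π_I·p_I = 0.06 × 0.00897149 = 0.00053829
  π_II·p_II = 0.76 × 0.00941453 = 0.00715504
  π_III·p_III = 0.18 × 0.00945538 = 0.00170197
Denominator: 0.00053829 + 0.00715504 + 0.00170197 = 0.0093953
P(Population II | data) ≈ 0.762

0.762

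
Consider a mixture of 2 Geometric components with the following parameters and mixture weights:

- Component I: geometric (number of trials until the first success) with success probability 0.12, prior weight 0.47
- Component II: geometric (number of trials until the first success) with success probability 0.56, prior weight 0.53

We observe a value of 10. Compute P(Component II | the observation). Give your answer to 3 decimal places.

Posterior ∝ prior × likelihood, so P(k | x) ∝ w_k f_k(x); normalise over all components.
Component likelihoods at x = 10:
  p_I = 0.12·(1−0.12)^9 = 0.12·0.316478 = 0.0379774
  p_II = 0.56·(1−0.56)^9 = 0.56·0.000618122 = 0.000346148
Multiply by the mixture weights:
  w_I·p_I = 0.47 × 0.0379774 = 0.0178494
  w_II·p_II = 0.53 × 0.000346148 = 0.000183459
Evidence: 0.0178494 + 0.000183459 = 0.0180328
P(Component II | data) ≈ 0.010

0.010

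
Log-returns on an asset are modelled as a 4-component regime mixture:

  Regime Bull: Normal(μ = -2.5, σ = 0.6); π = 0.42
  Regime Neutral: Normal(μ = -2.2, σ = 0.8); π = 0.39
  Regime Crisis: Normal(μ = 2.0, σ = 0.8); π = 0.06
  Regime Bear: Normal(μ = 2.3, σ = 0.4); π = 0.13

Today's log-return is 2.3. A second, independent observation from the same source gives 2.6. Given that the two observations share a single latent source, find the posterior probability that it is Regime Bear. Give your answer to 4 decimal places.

By Bayes' theorem, P(k | x) = π_k f_k(x) / Σ_j π_j f_j(x).
Since both observations come from the same component, the likelihood for component k is f_k(x₁)·f_k(x₂).
  f_Bull = [8.42045e-15] × [1.36104e-16] = 1.14606e-30
  f_Neutral = [6.71654e-08] × [7.59485e-09] = 5.10111e-16
  f_Crisis = [0.464819] × [0.376422] = 0.174968
  f_Bear = [0.997356] × [0.752844] = 0.750853
Unnormalised posteriors:
  π_Bull·f_Bull = 0.42 × 1.14606e-30 = 4.81344e-31
  π_Neutral·f_Neutral = 0.39 × 5.10111e-16 = 1.98943e-16
  π_Crisis·f_Crisis = 0.06 × 0.174968 = 0.0104981
  π_Bear·f_Bear = 0.13 × 0.750853 = 0.0976109
Normaliser: 4.81344e-31 + 1.98943e-16 + 0.0104981 + 0.0976109 = 0.108109
Responsibility of Regime Bear: 0.0976109 / 0.108109 ≈ 0.9029

0.9029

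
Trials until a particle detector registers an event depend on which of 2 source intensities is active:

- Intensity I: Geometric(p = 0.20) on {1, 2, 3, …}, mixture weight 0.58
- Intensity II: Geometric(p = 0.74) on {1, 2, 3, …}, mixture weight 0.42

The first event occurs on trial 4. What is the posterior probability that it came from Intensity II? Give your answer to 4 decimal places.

Apply Bayes' rule: the posterior for each component is proportional to its prior times its likelihood at x.
Component likelihoods at x = 4:
  L_I = 0.20·(1−0.20)^3 = 0.20·0.512 = 0.1024
  L_II = 0.74·(1−0.74)^3 = 0.74·0.017576 = 0.0130062
Prior × likelihood for each component:
  w_I·L_I = 0.58 × 0.1024 = 0.059392
  w_II·L_II = 0.42 × 0.0130062 = 0.00546262
Evidence: 0.059392 + 0.00546262 = 0.0648546
So the posterior for Intensity II is 0.00546262 / 0.0648546 ≈ 0.0842.

0.0842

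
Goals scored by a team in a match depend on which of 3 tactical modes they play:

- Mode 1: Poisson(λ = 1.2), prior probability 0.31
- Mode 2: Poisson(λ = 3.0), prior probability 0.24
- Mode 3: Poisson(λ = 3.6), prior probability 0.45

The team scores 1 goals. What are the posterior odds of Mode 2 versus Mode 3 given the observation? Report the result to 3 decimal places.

0.810

Posterior odds = (π_i f_i(x)) / (π_j f_j(x)); the normalising sum cancels.
Poisson probabilities:
  f_1 = e^(−1.2)·1.2^1/1! = 0.361433
  f_2 = e^(−3.0)·3.0^1/1! = 0.149361
  f_3 = e^(−3.6)·3.6^1/1! = 0.0983654
Posterior odds = (π_2·f_2) / (π_3·f_3) = (0.24·0.149361) / (0.45·0.0983654) = 0.0358467 / 0.0442644 ≈ 0.810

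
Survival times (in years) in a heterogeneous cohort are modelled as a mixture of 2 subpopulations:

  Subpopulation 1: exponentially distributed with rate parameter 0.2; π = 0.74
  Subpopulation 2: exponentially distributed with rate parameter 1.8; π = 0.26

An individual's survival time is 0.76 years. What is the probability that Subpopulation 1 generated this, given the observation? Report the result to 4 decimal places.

0.5162

By Bayes' theorem, P(k | x) = P(Z=k) f_k(x) / Σ_j P(Z=j) f_j(x).
Component likelihoods at x = 0.76 years:
  f_1 = 0.2·e^(−0.2·0.76) = 0.2·e^(−0.1520) = 0.171798
  f_2 = 1.8·e^(−1.8·0.76) = 1.8·e^(−1.3680) = 0.458308
Weight by the priors:
  P(Z=1)·f_1 = 0.74 × 0.171798 = 0.12713
  P(Z=2)·f_2 = 0.26 × 0.458308 = 0.11916
Denominator: 0.12713 + 0.11916 = 0.24629
P(Subpopulation 1 | the observation) ≈ 0.5162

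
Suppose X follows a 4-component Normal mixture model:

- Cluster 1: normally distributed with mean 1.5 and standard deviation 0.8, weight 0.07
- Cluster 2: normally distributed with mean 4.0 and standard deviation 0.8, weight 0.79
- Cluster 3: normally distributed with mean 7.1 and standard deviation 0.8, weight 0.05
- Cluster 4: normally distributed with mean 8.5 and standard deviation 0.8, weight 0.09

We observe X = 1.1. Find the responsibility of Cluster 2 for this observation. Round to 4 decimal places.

0.0176

Apply Bayes' rule: the posterior for each component is proportional to its prior times its likelihood at x.
Component likelihoods at x = 1.1:
  f_1 = (1/(0.8·√(2π)))·exp(−(1.1−1.5)²/(2·0.8²)) = 0.498678·exp(-0.12500) = 0.440082
  f_2 = (1/(0.8·√(2π)))·exp(−(1.1−4.0)²/(2·0.8²)) = 0.498678·exp(-6.57031) = 0.000698827
  f_3 = (1/(0.8·√(2π)))·exp(−(1.1−7.1)²/(2·0.8²)) = 0.498678·exp(-28.12500) = 3.0429e-13
  f_4 = (1/(0.8·√(2π)))·exp(−(1.1−8.5)²/(2·0.8²)) = 0.498678·exp(-42.78125) = 1.31268e-19
Unnormalised posteriors:
  w_1·f_1 = 0.07 × 0.440082 = 0.0308057
  w_2·f_2 = 0.79 × 0.000698827 = 0.000552073
  w_3·f_3 = 0.05 × 3.0429e-13 = 1.52145e-14
  w_4·f_4 = 0.09 × 1.31268e-19 = 1.18141e-20
Normaliser: 0.0308057 + 0.000552073 + 1.52145e-14 + 1.18141e-20 = 0.0313578
So the posterior for Cluster 2 is 0.000552073 / 0.0313578 ≈ 0.0176.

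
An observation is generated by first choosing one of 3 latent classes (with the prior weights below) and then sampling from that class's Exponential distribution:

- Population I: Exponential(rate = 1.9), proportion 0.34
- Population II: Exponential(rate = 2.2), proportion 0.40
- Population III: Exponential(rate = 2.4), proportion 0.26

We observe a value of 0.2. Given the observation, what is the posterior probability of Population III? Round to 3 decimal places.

Apply Bayes' rule: the posterior for each component is proportional to its prior times its likelihood at x.
Component likelihoods at x = 0.2:
  f_I = 1.29934
  f_II = 1.41688
  f_III = 1.48508
Multiply by the mixture weights:
  P(Z=I)·f_I = 0.34 × 1.29934 = 0.441774
  P(Z=II)·f_II = 0.40 × 1.41688 = 0.566752
  P(Z=III)·f_III = 0.26 × 1.48508 = 0.386121
Sum: 0.441774 + 0.566752 + 0.386121 = 1.39465
So the posterior for Population III is 0.386121 / 1.39465 ≈ 0.277.

0.277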